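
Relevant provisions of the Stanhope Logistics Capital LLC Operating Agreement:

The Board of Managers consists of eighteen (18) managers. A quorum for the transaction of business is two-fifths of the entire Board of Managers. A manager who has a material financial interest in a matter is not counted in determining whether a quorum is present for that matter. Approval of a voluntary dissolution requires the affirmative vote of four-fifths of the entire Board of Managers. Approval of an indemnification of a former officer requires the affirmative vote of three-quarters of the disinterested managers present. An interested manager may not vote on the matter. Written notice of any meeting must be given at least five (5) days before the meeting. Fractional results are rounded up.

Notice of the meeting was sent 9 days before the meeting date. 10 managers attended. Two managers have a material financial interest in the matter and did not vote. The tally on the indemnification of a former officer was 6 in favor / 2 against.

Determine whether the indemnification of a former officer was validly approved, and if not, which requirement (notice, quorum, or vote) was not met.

Valid — all requirements satisfied.

Notice: 9 days given; 5 required (9 ≥ 5). Satisfied.
Quorum: 10 present, but the 2 interested managers do not count, leaving 8. Quorum is 8. Satisfied.
Vote: the indemnification of a former officer requires three-fourths of the disinterested managers present (10 − 2 = 8). 3/4 of 8 = 6, so 6 affirmative votes are needed; 6 voted in favor. Satisfied.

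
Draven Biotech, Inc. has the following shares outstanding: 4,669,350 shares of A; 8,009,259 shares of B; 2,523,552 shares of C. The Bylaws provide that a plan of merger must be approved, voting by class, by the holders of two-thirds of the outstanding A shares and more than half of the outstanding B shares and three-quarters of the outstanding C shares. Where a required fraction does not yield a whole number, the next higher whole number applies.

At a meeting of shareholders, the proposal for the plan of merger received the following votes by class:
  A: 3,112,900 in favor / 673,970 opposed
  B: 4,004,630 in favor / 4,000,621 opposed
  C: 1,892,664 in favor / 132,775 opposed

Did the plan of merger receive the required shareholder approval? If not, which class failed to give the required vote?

Approved — every class gave the required vote.

A: 2/3 of 4669350 = 3112900; 3,112,900 required, 3,112,900 in favor — approved.
B: a majority of 8009259 is 4004630; 4,004,630 required, 4,004,630 in favor — approved.
C: 3/4 of 2523552 = 1892664; 1,892,664 required, 1,892,664 in favor — approved.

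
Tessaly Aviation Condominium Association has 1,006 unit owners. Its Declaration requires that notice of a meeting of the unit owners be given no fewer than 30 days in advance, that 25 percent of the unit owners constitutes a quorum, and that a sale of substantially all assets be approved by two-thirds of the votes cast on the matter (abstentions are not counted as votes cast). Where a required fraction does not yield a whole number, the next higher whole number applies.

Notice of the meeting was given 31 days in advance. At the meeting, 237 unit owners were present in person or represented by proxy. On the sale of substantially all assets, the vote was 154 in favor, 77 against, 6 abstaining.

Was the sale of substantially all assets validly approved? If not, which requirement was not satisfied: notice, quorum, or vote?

Notice: 31 days given; 30 required. Satisfied.
Quorum: 25% of 1,006 = 251.50, rounded up to 252; 237 present. Not satisfied.
Vote: requires two-thirds of the votes cast (237 − 6 abstaining = 231); 2/3 of 231 = 154, so 154 needed; 154 in favor. Satisfied.

Invalid — quorum requirement not satisfied.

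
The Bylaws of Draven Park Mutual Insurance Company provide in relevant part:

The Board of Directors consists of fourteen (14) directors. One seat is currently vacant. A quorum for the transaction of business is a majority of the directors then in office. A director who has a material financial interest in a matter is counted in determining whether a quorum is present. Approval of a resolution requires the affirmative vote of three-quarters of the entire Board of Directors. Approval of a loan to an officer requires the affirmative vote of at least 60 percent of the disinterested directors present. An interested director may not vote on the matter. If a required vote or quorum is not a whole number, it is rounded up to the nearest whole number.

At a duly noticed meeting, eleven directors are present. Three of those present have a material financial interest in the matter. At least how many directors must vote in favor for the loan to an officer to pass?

5

The loan to an officer requires three-fifths of the disinterested directors present (11 − 3 = 8).
3/5 of 8 = 4.80, rounded up to 5.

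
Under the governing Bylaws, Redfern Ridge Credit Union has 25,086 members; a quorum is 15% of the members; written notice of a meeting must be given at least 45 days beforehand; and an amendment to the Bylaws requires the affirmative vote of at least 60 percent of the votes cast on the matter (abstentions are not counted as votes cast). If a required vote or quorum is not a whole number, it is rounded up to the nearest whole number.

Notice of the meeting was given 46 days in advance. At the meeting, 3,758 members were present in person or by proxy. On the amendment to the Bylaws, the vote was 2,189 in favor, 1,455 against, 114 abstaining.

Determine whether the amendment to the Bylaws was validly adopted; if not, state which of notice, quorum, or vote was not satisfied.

Invalid — quorum requirement not satisfied.

Notice: 46 days given; 45 required. Satisfied.
Quorum: 15% of 25,086 = 3,762.90, rounded up to 3,763; 3,758 present. Not satisfied.
Vote: requires three-fifths of the votes cast (3,758 − 114 abstaining = 3,644); 3/5 of 3644 = 2186.40, rounded up to 2187, so 2,187 needed; 2,189 in favor. Satisfied.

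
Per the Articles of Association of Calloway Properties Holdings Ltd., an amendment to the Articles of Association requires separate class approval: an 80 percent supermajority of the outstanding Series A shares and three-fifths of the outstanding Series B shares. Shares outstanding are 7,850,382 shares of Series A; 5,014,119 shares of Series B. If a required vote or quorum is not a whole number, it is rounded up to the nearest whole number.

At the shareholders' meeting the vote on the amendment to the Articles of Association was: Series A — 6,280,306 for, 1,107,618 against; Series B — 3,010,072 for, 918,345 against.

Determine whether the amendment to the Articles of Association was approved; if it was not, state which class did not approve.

Series A: 4/5 of 7850382 = 6280305.60, rounded up to 6280306; 6,280,306 required, 6,280,306 in favor — approved.
Series B: 3/5 of 5014119 = 3008471.40, rounded up to 3008472; 3,008,472 required, 3,010,072 in favor — approved.

Approved — every class gave the required vote.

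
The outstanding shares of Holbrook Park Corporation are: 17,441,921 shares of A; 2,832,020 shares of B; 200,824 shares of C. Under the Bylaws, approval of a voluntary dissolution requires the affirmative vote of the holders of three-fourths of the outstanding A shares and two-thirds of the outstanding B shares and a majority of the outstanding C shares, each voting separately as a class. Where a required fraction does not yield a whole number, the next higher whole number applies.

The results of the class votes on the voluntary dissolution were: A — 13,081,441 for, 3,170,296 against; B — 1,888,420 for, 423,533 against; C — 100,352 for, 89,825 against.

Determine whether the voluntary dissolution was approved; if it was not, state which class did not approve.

A: 3/4 of 17441921 = 13081440.75, rounded up to 13081441; 13,081,441 required, 13,081,441 in favor — approved.
B: 2/3 of 2832020 = 1888013.33, rounded up to 1888014; 1,888,014 required, 1,888,420 in favor — approved.
C: a majority of 200824 is 100413; 100,413 required, 100,352 in favor — not approved.

Not approved — the C shares did not give the required vote.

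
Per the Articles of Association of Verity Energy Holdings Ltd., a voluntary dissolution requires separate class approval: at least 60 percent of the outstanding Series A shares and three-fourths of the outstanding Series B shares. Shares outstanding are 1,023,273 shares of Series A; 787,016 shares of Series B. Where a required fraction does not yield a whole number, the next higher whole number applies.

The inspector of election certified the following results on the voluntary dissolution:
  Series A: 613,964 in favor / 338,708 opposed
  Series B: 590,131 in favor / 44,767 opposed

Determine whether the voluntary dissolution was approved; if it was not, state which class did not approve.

Not approved — the Series B shares did not give the required vote.

Series A: 3/5 of 1023273 = 613963.80, rounded up to 613964; 613,964 required, 613,964 in favor — approved.
Series B: 3/4 of 787016 = 590262; 590,262 required, 590,131 in favor — not approved.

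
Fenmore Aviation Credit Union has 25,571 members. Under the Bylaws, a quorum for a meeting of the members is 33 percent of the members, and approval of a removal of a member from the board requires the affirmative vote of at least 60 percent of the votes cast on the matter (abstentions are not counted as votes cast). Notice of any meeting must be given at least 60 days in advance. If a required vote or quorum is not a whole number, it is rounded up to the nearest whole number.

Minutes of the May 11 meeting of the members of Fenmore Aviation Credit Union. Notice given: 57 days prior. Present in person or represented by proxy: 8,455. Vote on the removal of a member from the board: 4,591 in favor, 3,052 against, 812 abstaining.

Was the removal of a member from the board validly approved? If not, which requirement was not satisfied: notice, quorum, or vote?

Notice: 57 days given; 60 required. Not satisfied.
Quorum: 33% of 25,571 = 8,438.43, rounded up to 8,439; 8,455 present. Satisfied.
Vote: requires three-fifths of the votes cast (8,455 − 812 abstaining = 7,643); 3/5 of 7643 = 4585.80, rounded up to 4586, so 4,586 needed; 4,591 in favor. Satisfied.

Invalid — notice requirement not satisfied.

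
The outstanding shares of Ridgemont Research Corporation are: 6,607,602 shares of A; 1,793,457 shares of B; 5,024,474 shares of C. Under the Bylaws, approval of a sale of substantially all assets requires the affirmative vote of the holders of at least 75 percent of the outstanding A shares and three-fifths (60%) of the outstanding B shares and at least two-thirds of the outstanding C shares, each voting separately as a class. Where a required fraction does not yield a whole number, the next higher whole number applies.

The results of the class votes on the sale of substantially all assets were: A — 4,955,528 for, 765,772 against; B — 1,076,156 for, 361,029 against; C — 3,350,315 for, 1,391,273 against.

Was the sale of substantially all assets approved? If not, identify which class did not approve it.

Not approved — the A shares did not give the required vote.

A: 3/4 of 6607602 = 4955701.50, rounded up to 4955702; 4,955,702 required, 4,955,528 in favor — not approved.
B: 3/5 of 1793457 = 1076074.20, rounded up to 1076075; 1,076,075 required, 1,076,156 in favor — approved.
C: 2/3 of 5024474 = 3349649.33, rounded up to 3349650; 3,349,650 required, 3,350,315 in favor — approved.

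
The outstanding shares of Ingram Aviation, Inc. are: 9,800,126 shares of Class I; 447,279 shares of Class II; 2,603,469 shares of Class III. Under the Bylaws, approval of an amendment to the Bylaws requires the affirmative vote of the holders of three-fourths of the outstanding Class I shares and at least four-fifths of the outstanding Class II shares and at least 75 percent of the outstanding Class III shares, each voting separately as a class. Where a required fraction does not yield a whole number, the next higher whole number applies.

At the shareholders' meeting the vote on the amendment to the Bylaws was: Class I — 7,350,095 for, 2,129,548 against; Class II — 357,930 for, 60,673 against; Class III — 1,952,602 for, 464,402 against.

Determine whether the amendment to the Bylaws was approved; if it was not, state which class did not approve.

Approved — every class gave the required vote.

Class I: 3/4 of 9800126 = 7350094.50, rounded up to 7350095; 7,350,095 required, 7,350,095 in favor — approved.
Class II: 4/5 of 447279 = 357823.20, rounded up to 357824; 357,824 required, 357,930 in favor — approved.
Class III: 3/4 of 2603469 = 1952601.75, rounded up to 1952602; 1,952,602 required, 1,952,602 in favor — approved.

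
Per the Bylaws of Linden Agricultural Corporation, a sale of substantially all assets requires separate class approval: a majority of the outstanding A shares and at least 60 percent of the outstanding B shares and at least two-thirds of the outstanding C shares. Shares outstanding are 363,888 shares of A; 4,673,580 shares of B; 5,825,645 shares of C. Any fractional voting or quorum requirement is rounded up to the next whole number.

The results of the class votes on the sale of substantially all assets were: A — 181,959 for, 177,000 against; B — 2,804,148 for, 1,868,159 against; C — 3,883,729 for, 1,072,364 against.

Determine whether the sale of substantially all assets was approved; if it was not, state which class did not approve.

Not approved — the C shares did not give the required vote.

A: a majority of 363888 is 181945; 181,945 required, 181,959 in favor — approved.
B: 3/5 of 4673580 = 2804148; 2,804,148 required, 2,804,148 in favor — approved.
C: 2/3 of 5825645 = 3883763.33, rounded up to 3883764; 3,883,764 required, 3,883,729 in favor — not approved.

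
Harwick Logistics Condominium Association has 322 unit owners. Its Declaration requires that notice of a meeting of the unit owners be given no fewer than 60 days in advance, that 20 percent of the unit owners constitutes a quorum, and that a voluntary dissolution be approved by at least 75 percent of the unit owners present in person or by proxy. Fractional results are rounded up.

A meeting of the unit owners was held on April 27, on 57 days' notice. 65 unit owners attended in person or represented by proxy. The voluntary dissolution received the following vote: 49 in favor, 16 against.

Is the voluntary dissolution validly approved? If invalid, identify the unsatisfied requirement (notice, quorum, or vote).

Invalid — notice requirement not satisfied.

Notice: 57 days given; 60 required. Not satisfied.
Quorum: 20% of 322 = 64.40, rounded up to 65; 65 present. Satisfied.
Vote: requires three-fourths of those present (65); 3/4 of 65 = 48.75, rounded up to 49, so 49 needed; 49 in favor. Satisfied.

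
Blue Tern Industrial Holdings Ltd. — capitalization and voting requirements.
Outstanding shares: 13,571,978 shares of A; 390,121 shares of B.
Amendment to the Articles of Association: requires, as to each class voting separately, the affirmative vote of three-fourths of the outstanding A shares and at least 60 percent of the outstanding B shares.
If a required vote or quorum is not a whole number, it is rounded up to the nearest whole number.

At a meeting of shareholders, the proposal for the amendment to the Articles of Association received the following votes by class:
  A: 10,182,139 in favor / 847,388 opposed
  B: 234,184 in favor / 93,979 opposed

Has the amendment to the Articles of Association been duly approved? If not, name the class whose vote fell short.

Approved — every class gave the required vote.

A: 3/4 of 13571978 = 10178983.50, rounded up to 10178984; 10,178,984 required, 10,182,139 in favor — approved.
B: 3/5 of 390121 = 234072.60, rounded up to 234073; 234,073 required, 234,184 in favor — approved.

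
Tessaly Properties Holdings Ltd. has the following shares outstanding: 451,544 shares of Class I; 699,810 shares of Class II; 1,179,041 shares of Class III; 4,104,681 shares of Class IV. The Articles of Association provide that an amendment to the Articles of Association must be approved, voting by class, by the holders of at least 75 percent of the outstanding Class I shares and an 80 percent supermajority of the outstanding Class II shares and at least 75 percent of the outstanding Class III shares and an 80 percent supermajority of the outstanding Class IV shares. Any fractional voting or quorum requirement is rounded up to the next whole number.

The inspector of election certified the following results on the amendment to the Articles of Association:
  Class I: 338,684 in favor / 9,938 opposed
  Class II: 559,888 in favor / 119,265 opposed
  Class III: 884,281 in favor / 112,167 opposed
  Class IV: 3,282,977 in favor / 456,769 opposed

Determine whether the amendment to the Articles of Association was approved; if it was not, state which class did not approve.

Not approved — the Class IV shares did not give the required vote.

Class I: 3/4 of 451544 = 338658; 338,658 required, 338,684 in favor — approved.
Class II: 4/5 of 699810 = 559848; 559,848 required, 559,888 in favor — approved.
Class III: 3/4 of 1179041 = 884280.75, rounded up to 884281; 884,281 required, 884,281 in favor — approved.
Class IV: 4/5 of 4104681 = 3283744.80, rounded up to 3283745; 3,283,745 required, 3,282,977 in favor — not approved.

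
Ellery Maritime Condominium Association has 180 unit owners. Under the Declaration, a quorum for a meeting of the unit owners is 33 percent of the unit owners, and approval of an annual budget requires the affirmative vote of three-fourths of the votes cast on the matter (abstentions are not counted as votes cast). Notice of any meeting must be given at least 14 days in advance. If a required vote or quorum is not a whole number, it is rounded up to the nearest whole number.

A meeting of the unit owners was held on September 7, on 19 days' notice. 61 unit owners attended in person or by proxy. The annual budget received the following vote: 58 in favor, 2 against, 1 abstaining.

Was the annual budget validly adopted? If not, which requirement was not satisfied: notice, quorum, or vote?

Valid — all requirements satisfied.

Notice: 19 days given; 14 required. Satisfied.
Quorum: 33% of 180 = 59.40, rounded up to 60; 61 present. Satisfied.
Vote: requires three-fourths of the votes cast (61 − 1 abstaining = 60); 3/4 of 60 = 45, so 45 needed; 58 in favor. Satisfied.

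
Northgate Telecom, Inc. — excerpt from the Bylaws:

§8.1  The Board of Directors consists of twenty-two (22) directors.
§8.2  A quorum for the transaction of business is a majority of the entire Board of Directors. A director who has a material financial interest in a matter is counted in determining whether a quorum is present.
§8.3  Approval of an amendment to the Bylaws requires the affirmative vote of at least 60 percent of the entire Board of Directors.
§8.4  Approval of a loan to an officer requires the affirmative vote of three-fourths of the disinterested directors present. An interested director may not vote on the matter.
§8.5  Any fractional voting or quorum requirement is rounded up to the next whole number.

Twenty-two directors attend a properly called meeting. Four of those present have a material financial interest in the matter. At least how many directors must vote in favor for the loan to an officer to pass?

The loan to an officer requires three-fourths of the disinterested directors present (22 − 4 = 18).
3/4 of 18 = 13.50, rounded up to 14.

14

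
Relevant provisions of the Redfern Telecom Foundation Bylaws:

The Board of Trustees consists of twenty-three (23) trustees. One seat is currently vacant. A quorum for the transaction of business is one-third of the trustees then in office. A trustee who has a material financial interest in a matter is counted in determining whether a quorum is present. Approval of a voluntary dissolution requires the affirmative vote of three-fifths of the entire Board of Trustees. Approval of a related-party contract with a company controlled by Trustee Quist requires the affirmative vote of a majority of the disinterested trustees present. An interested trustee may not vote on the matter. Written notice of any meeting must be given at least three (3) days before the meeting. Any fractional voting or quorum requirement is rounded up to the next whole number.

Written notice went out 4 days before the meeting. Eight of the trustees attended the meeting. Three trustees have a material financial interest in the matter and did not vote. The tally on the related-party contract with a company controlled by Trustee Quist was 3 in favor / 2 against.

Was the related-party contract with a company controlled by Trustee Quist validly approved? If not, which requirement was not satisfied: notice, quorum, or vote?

Valid — all requirements satisfied.

Notice: 4 days given; 3 required (4 ≥ 3). Satisfied.
Quorum: 8 present (interested trustees count toward quorum); quorum is 8. Satisfied.
Vote: the related-party contract with a company controlled by Trustee Quist requires a majority of the disinterested trustees present (8 − 3 = 5). A majority of 5 is 3, so 3 affirmative votes are needed; 3 voted in favor. Satisfied.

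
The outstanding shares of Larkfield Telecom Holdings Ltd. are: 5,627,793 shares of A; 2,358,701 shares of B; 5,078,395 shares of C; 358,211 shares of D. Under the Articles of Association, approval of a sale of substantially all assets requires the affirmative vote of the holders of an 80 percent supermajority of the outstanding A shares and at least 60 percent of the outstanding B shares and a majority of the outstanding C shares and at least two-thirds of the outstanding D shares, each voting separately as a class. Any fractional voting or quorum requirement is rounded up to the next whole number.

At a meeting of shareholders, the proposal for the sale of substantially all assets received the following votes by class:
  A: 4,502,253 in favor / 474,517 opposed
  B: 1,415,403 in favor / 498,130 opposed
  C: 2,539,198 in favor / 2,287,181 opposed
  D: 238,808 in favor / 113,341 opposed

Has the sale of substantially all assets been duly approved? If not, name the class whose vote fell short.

Approved — every class gave the required vote.

A: 4/5 of 5627793 = 4502234.40, rounded up to 4502235; 4,502,235 required, 4,502,253 in favor — approved.
B: 3/5 of 2358701 = 1415220.60, rounded up to 1415221; 1,415,221 required, 1,415,403 in favor — approved.
C: a majority of 5078395 is 2539198; 2,539,198 required, 2,539,198 in favor — approved.
D: 2/3 of 358211 = 238807.33, rounded up to 238808; 238,808 required, 238,808 in favor — approved.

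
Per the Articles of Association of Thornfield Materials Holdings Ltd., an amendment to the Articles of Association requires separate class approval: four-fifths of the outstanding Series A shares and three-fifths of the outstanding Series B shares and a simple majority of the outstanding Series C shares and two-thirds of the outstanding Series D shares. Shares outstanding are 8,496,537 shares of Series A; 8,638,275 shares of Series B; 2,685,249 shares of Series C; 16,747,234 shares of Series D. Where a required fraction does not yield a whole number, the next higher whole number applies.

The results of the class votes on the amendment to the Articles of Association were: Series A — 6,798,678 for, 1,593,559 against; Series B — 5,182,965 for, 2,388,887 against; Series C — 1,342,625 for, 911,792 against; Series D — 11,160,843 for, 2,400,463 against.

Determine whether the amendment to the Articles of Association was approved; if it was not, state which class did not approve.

Not approved — the Series D shares did not give the required vote.

Series A: 4/5 of 8496537 = 6797229.60, rounded up to 6797230; 6,797,230 required, 6,798,678 in favor — approved.
Series B: 3/5 of 8638275 = 5182965; 5,182,965 required, 5,182,965 in favor — approved.
Series C: a majority of 2685249 is 1342625; 1,342,625 required, 1,342,625 in favor — approved.
Series D: 2/3 of 16747234 = 11164822.67, rounded up to 11164823; 11,164,823 required, 11,160,843 in favor — not approved.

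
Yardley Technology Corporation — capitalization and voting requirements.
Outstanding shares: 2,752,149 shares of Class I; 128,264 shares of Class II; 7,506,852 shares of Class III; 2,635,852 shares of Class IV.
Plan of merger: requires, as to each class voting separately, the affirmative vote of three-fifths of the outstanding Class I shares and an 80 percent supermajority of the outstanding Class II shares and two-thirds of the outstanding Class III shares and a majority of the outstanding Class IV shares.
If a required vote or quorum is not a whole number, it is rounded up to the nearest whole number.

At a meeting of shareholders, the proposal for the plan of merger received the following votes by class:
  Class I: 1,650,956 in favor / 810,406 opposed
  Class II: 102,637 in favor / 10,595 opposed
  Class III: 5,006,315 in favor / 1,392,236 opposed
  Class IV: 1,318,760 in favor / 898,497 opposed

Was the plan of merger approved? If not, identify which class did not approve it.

Class I: 3/5 of 2752149 = 1651289.40, rounded up to 1651290; 1,651,290 required, 1,650,956 in favor — not approved.
Class II: 4/5 of 128264 = 102611.20, rounded up to 102612; 102,612 required, 102,637 in favor — approved.
Class III: 2/3 of 7506852 = 5004568; 5,004,568 required, 5,006,315 in favor — approved.
Class IV: a majority of 2635852 is 1317927; 1,317,927 required, 1,318,760 in favor — approved.

Not approved — the Class I shares did not give the required vote.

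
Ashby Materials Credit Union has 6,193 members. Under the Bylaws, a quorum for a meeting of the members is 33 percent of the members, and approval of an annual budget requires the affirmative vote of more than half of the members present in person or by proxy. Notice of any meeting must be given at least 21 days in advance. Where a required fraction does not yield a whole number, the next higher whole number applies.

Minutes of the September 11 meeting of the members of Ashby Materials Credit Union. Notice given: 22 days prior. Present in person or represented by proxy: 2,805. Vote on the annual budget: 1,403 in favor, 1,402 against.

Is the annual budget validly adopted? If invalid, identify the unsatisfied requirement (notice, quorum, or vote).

Notice: 22 days given; 21 required. Satisfied.
Quorum: 33% of 6,193 = 2,043.69, rounded up to 2,044; 2,805 present. Satisfied.
Vote: requires a majority of those present (2,805); a majority of 2805 is 1403, so 1,403 needed; 1,403 in favor. Satisfied.

Valid — all requirements satisfied.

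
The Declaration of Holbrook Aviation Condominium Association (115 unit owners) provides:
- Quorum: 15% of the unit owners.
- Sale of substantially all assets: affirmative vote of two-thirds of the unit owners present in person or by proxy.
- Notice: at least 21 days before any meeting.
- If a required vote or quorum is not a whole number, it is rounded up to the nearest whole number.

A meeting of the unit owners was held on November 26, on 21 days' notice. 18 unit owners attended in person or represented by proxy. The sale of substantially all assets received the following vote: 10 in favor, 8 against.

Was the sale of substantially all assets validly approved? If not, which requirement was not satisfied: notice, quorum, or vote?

Notice: 21 days given; 21 required. Satisfied.
Quorum: 15% of 115 = 17.25, rounded up to 18; 18 present. Satisfied.
Vote: requires two-thirds of those present (18); 2/3 of 18 = 12, so 12 needed; 10 in favor. Not satisfied.

Invalid — vote requirement not satisfied.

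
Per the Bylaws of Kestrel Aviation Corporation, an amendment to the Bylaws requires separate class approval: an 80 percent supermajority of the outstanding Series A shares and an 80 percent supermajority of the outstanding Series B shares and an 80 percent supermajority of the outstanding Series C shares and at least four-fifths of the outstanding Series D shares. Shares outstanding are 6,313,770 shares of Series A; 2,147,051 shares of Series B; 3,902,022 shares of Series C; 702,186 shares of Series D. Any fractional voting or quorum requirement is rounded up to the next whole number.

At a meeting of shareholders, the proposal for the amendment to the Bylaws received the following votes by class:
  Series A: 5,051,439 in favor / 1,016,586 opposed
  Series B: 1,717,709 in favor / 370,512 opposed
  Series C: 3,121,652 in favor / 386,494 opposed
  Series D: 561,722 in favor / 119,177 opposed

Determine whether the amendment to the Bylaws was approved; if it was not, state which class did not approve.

Not approved — the Series D shares did not give the required vote.

Series A: 4/5 of 6313770 = 5051016; 5,051,016 required, 5,051,439 in favor — approved.
Series B: 4/5 of 2147051 = 1717640.80, rounded up to 1717641; 1,717,641 required, 1,717,709 in favor — approved.
Series C: 4/5 of 3902022 = 3121617.60, rounded up to 3121618; 3,121,618 required, 3,121,652 in favor — approved.
Series D: 4/5 of 702186 = 561748.80, rounded up to 561749; 561,749 required, 561,722 in favor — not approved.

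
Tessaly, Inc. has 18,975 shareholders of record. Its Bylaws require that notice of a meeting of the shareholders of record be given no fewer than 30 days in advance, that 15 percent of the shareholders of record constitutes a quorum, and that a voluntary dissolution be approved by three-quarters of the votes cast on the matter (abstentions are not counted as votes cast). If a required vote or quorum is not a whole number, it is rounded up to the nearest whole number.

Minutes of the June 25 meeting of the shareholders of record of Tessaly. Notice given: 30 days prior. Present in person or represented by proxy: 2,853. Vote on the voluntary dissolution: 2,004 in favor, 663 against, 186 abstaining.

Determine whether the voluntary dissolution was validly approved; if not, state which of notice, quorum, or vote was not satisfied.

Valid — all requirements satisfied.

Notice: 30 days given; 30 required. Satisfied.
Quorum: 15% of 18,975 = 2,846.25, rounded up to 2,847; 2,853 present. Satisfied.
Vote: requires three-fourths of the votes cast (2,853 − 186 abstaining = 2,667); 3/4 of 2667 = 2000.25, rounded up to 2001, so 2,001 needed; 2,004 in favor. Satisfied.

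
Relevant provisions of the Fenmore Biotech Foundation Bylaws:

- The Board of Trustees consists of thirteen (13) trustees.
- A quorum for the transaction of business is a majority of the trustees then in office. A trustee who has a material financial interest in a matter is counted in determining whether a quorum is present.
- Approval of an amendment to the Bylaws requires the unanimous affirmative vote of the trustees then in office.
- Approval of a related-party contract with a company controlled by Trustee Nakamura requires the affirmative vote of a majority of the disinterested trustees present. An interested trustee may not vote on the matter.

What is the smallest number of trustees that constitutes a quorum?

7

A majority of 13 is 7.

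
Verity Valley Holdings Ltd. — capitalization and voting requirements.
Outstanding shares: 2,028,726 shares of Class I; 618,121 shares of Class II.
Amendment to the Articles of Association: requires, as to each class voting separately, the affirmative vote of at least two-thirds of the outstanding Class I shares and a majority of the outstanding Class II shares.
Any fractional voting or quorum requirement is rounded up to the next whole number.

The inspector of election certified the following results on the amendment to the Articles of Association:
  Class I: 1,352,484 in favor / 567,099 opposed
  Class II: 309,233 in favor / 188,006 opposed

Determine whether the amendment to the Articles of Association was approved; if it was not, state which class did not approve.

Approved — every class gave the required vote.

Class I: 2/3 of 2028726 = 1352484; 1,352,484 required, 1,352,484 in favor — approved.
Class II: a majority of 618121 is 309061; 309,061 required, 309,233 in favor — approved.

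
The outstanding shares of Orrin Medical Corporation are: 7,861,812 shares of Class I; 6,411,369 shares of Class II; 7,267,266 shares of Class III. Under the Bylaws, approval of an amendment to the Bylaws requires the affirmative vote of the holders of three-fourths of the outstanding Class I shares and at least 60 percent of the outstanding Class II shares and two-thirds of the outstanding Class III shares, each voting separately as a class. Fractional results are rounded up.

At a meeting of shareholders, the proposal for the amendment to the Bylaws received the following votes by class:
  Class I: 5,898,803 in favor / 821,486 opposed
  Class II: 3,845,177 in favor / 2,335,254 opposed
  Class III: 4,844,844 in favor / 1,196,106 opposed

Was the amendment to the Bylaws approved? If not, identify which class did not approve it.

Class I: 3/4 of 7861812 = 5896359; 5,896,359 required, 5,898,803 in favor — approved.
Class II: 3/5 of 6411369 = 3846821.40, rounded up to 3846822; 3,846,822 required, 3,845,177 in favor — not approved.
Class III: 2/3 of 7267266 = 4844844; 4,844,844 required, 4,844,844 in favor — approved.

Not approved — the Class II shares did not give the required vote.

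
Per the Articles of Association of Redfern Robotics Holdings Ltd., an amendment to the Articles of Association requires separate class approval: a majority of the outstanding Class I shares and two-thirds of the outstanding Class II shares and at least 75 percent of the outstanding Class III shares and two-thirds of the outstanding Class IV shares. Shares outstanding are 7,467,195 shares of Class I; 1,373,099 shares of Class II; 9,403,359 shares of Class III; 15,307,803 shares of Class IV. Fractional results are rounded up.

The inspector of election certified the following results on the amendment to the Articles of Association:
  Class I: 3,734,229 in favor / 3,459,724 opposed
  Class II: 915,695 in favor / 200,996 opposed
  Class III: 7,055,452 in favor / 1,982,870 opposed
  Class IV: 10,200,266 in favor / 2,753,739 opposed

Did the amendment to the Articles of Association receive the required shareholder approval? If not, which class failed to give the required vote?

Not approved — the Class IV shares did not give the required vote.

Class I: a majority of 7467195 is 3733598; 3,733,598 required, 3,734,229 in favor — approved.
Class II: 2/3 of 1373099 = 915399.33, rounded up to 915400; 915,400 required, 915,695 in favor — approved.
Class III: 3/4 of 9403359 = 7052519.25, rounded up to 7052520; 7,052,520 required, 7,055,452 in favor — approved.
Class IV: 2/3 of 15307803 = 10205202; 10,205,202 required, 10,200,266 in favor — not approved.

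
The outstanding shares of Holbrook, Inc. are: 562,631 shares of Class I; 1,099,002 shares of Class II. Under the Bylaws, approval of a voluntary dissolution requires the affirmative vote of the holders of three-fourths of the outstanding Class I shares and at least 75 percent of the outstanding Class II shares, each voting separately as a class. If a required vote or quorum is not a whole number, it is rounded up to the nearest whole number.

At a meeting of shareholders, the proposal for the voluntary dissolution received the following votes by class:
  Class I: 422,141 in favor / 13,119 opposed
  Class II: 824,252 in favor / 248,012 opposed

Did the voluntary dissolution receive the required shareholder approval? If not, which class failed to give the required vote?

Class I: 3/4 of 562631 = 421973.25, rounded up to 421974; 421,974 required, 422,141 in favor — approved.
Class II: 3/4 of 1099002 = 824251.50, rounded up to 824252; 824,252 required, 824,252 in favor — approved.

Approved — every class gave the required vote.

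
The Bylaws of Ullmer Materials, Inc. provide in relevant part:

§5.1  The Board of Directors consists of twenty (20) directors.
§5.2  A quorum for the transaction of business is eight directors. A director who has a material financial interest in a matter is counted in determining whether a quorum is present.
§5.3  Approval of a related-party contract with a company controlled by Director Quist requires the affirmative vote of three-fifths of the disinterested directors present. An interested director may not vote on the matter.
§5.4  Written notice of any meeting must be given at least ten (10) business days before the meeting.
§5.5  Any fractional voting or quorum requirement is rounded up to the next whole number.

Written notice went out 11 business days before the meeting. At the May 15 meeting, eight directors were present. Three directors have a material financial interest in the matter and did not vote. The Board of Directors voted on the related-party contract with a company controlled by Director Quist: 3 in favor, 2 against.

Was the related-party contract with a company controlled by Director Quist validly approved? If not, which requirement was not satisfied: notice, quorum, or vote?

Notice: 11 business days given; 10 required (11 ≥ 10). Satisfied.
Quorum: 8 present (interested directors count toward quorum); quorum is 8. Satisfied.
Vote: the related-party contract with a company controlled by Director Quist requires three-fifths of the disinterested directors present (8 − 3 = 5). 3/5 of 5 = 3, so 3 affirmative votes are needed; 3 voted in favor. Satisfied.

Valid — all requirements satisfied.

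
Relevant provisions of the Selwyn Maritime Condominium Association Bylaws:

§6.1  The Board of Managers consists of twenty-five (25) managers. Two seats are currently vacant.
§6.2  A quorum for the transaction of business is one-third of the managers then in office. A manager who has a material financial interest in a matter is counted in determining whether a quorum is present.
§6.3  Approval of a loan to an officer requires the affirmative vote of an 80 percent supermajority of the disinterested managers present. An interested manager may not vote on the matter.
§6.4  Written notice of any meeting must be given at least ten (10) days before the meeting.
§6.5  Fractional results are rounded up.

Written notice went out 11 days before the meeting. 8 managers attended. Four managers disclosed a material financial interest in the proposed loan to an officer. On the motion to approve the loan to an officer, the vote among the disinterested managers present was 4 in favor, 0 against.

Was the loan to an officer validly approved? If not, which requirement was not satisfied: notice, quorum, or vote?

Notice: 11 days given; 10 required (11 ≥ 10). Satisfied.
Quorum: 8 present (interested managers count toward quorum); quorum is 8. Satisfied.
Vote: the loan to an officer requires four-fifths of the disinterested managers present (8 − 4 = 4). 4/5 of 4 = 3.20, rounded up to 4, so 4 affirmative votes are needed; 4 voted in favor. Satisfied.

Valid — all requirements satisfied.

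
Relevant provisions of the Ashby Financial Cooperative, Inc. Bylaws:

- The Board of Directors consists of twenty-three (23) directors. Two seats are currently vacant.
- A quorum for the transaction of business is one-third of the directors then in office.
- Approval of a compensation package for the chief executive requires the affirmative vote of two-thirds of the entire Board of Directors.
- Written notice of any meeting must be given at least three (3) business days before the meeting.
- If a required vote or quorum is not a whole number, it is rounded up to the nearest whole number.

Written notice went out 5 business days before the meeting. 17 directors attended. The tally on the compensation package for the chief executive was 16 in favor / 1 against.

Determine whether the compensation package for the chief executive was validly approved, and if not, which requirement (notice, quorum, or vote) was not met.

Valid — all requirements satisfied.

Notice: 5 business days given; 3 required (5 ≥ 3). Satisfied.
Quorum: 17 present; quorum is 7. Satisfied.
Vote: the compensation package for the chief executive requires two-thirds of the entire Board of Directors (23). 2/3 of 23 = 15.33, rounded up to 16, so 16 affirmative votes are needed; 16 voted in favor. Satisfied.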